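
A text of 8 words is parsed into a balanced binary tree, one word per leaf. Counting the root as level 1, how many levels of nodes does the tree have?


In a balanced binary tree with n leaves the deepest leaf is ceil(log2(n)) edges below the root,
so counting node levels inclusive of root and leaves gives ceil(log2(n)) + 1 levels.
log2(8) = 3.0000
ceil(3.0000) = 3
levels = 3 + 1 = 4

4


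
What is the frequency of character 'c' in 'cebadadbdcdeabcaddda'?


Scanning 'cebadadbdcdeabcaddda' for 'c':
  Position 0: 'c' -> MATCH (count: 1)
  Position 9: 'c' -> MATCH (count: 2)
  Position 14: 'c' -> MATCH (count: 3)
Total occurrences of 'c': 3

3


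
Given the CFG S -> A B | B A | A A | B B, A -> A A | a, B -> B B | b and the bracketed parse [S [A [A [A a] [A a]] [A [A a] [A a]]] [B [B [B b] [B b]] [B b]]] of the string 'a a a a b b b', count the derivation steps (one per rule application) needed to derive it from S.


Every bracketed nonterminal node [X ...] in the tree is produced by exactly one rule application.
Reading the tree off as a leftmost derivation:
  Step 1: S  =>  A B   (applied S -> A B)
  Step 2: A B  =>  A A B   (applied A -> A A)
  Step 3: A A B  =>  A A A B   (applied A -> A A)
  Step 4: A A A B  =>  a A A B   (applied A -> a)
  Step 5: a A A B  =>  a a A B   (applied A -> a)
  Step 6: a a A B  =>  a a A A B   (applied A -> A A)
  Step 7: a a A A B  =>  a a a A B   (applied A -> a)
  Step 8: a a a A B  =>  a a a a B   (applied A -> a)
  Step 9: a a a a B  =>  a a a a B B   (applied B -> B B)
  Step 10: a a a a B B  =>  a a a a B B B   (applied B -> B B)
  Step 11: a a a a B B B  =>  a a a a b B B   (applied B -> b)
  Step 12: a a a a b B B  =>  a a a a b b B   (applied B -> b)
  Step 13: a a a a b b B  =>  a a a a b b b   (applied B -> b)
Final yield: a a a a b b b
Total rewrite steps: 13

13


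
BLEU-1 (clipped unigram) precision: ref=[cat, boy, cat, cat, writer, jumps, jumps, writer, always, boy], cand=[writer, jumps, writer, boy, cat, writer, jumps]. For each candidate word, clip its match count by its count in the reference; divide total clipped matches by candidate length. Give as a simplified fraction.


Reference word counts: {'always': 1, 'boy': 2, 'cat': 3, 'jumps': 2, 'writer': 2}
Checking each candidate word (with clipping):
  'writer' -> in reference (ref count 2, used 1/2) -> match (matches: 1)
  'jumps' -> in reference (ref count 2, used 1/2) -> match (matches: 2)
  'writer' -> in reference (ref count 2, used 2/2) -> match (matches: 3)
  'boy' -> in reference (ref count 2, used 1/2) -> match (matches: 4)
  'cat' -> in reference (ref count 3, used 1/3) -> match (matches: 5)
  'writer' -> ref count 2 already used up (2/2) -> clipped, no match (matches: 5)
  'jumps' -> in reference (ref count 2, used 2/2) -> match (matches: 6)
Clipped matches: 6, Candidate length: 7
Precision = 6/7

6/7


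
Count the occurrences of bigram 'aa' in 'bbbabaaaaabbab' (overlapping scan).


Scanning 'bbbabaaaaabbab' for bigram 'aa':
  Position 0: 'bb' -> no
  Position 1: 'bb' -> no
  Position 2: 'ba' -> no
  Position 3: 'ab' -> no
  Position 4: 'ba' -> no
  Position 5: 'aa' -> MATCH
  Position 6: 'aa' -> MATCH
  Position 7: 'aa' -> MATCH
  Position 8: 'aa' -> MATCH
  Position 9: 'ab' -> no
  Position 10: 'bb' -> no
  Position 11: 'ba' -> no
  Position 12: 'ab' -> no
Total matches: 4

4


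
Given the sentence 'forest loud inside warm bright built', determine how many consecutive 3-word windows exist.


Word trigrams from [6] words:
  Trigram 1: (forest loud inside)
  Trigram 2: (loud inside warm)
  Trigram 3: (inside warm bright)
  Trigram 4: (warm bright built)
Total word trigrams: 6 - 2 = 4

4


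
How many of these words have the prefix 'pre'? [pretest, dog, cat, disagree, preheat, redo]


Checking each word for prefix 'pre':
  'pretest' -> YES, starts with 'pre' (count: 1)
  'dog' -> no (count: 1)
  'cat' -> no (count: 1)
  'disagree' -> no (count: 1)
  'preheat' -> YES, starts with 'pre' (count: 2)
  'redo' -> no (count: 2)
Total with prefix 'pre': 2

2


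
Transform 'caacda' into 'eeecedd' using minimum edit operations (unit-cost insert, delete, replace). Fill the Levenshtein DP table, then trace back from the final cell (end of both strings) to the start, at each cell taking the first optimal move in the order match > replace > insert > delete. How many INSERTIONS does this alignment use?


Edit distance = 5. Backtracking from cell (6, 7) with preference match > replace > insert > delete,
then listing the resulting alignment 'caacda' -> 'eeecedd' left to right:
  Step 1: replace c->e
  Step 2: replace a->e
  Step 3: replace a->e
  Step 4: keep 'c'
  Step 5: insert 'e' [insertion #1]
  Step 6: keep 'd'
  Step 7: replace a->d
Total insertions: 1

1


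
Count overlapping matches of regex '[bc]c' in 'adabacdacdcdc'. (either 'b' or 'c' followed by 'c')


Pattern: [bc]c means either 'b' or 'c' followed by 'c'.
Scanning 'adabacdacdcdc' position-by-position:
  Pos 0: window 'ad' -> no
  Pos 1: window 'da' -> no
  Pos 2: window 'ab' -> no
  Pos 3: window 'ba' -> no
  Pos 4: window 'ac' -> no
  Pos 5: window 'cd' -> no
  Pos 6: window 'da' -> no
  Pos 7: window 'ac' -> no
  Pos 8: window 'cd' -> no
  Pos 9: window 'dc' -> no
  Pos 10: window 'cd' -> no
  Pos 11: window 'dc' -> no
  Pos 12: window 'c' -> no
Total matches: 0

0


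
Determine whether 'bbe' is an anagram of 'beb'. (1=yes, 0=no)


Sort characters of 'bbe': 'bbe'
Sort characters of 'beb': 'bbe'
Sorted forms match -> they ARE anagrams
Result: 1

1


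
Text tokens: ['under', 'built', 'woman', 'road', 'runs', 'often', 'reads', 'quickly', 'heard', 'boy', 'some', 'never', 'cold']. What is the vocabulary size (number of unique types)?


Listing all tokens and tracking unique types:
  Token 1: 'under' -> NEW (unique so far: 1)
  Token 2: 'built' -> NEW (unique so far: 2)
  Token 3: 'woman' -> NEW (unique so far: 3)
  Token 4: 'road' -> NEW (unique so far: 4)
  Token 5: 'runs' -> NEW (unique so far: 5)
  Token 6: 'often' -> NEW (unique so far: 6)
  Token 7: 'reads' -> NEW (unique so far: 7)
  Token 8: 'quickly' -> NEW (unique so far: 8)
  Token 9: 'heard' -> NEW (unique so far: 9)
  Token 10: 'boy' -> NEW (unique so far: 10)
  Token 11: 'some' -> NEW (unique so far: 11)
  Token 12: 'never' -> NEW (unique so far: 12)
  Token 13: 'cold' -> NEW (unique so far: 13)
Unique types: ('boy', 'built', 'cold', 'heard', 'never', 'often', 'quickly', 'reads', 'road', 'runs', 'some', 'under', 'woman')
Vocabulary size: 13

13


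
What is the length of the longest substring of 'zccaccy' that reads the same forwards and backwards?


Scanning 'zccaccy' for palindromic substrings.
Substring at positions 1-5: 'ccacc'.
Check: reverse('ccacc') = 'ccacc' -> palindrome confirmed.
Neighbouring characters ('z' / 'y') break symmetry, so it cannot extend further.
No longer palindromic substring exists; longest length = 5

5


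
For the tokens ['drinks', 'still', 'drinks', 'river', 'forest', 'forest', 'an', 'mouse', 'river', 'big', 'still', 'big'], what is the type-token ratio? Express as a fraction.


Tokens: 12
Unique types: ('an', 'big', 'drinks', 'forest', 'mouse', 'river', 'still') = 7
TTR = 7/12
Already in lowest terms.

7/12


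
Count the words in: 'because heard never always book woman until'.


Counting words by splitting on spaces:
  Word 1: 'because'
  Word 2: 'heard'
  Word 3: 'never'
  Word 4: 'always'
  Word 5: 'book'
  Word 6: 'woman'
  Word 7: 'until'
Total words: 7

7


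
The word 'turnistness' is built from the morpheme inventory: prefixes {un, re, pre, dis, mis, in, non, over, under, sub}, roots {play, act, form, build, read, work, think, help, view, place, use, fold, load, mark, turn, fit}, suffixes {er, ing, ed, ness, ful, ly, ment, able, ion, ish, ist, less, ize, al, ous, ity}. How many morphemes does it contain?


Segmenting 'turnistness' against the inventory:
  'turn' -> root (morpheme 1)
  'ist' -> suffix (morpheme 2)
  'ness' -> suffix (morpheme 3)
Total morphemes: 3

3


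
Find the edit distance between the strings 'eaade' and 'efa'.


Building DP table for s1='eaade' (len 5) and s2='efa' (len 3):
       e  f  a
    0  1  2  3
  e 1  0  1  2
  a 2  1  1  1
  a 3  2  2  1
  d 4  3  3  2
  e 5  4  4  3
Edit distance = dp[5][3] = 3

3


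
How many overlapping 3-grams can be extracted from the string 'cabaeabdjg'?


String 'cabaeabdjg' has length L = 10.
Number of overlapping n-grams = L - n + 1
Substituting: 10 - 3 + 1 = 8

8


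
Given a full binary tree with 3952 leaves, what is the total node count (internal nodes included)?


Leaf nodes (terminals): 3952
Internal nodes = n - 1 = 3952 - 1 = 3951
Total = leaves + internal = 3952 + 3951 = 7903

7903


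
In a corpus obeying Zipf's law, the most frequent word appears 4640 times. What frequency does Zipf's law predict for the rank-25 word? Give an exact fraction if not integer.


Zipf's law: freq(rank) = f1 / rank
f1 = 4640, rank = 25
freq = 4640 / 25
GCD(4640, 25) = 5
Simplified: 928/5

928/5


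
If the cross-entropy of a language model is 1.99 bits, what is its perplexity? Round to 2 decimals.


Perplexity formula: PP = 2^H
H = 1.99
PP = 2^1.99
Decompose: 2^1.99 = 2^1 * 2^0.99
2^1 = 2, 2^0.99 ~ 1.9861850
PP ~ 2 * 1.9861850 = 3.9723700
Rounded to 2 decimals: 3.97

3.97


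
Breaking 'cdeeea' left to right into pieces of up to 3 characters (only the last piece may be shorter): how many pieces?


'cdeeea' has 6 characters.
Chunking with max size 3:
  Chunk 1: 'cde' (positions 0-2)
  Chunk 2: 'eea' (positions 3-5)
Total chunks: ceil(6 / 3) = 2

2


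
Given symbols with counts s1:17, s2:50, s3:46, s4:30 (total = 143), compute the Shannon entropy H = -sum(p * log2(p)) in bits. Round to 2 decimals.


Computing entropy H = -sum(p_i * log2(p_i)):
  s1: p = 17/143 = 0.1189, -p*log2(p) = 0.3653
  s2: p = 50/143 = 0.3497, -p*log2(p) = 0.5301
  s3: p = 46/143 = 0.3217, -p*log2(p) = 0.5264
  s4: p = 30/143 = 0.2098, -p*log2(p) = 0.4727
H = sum of terms = 1.8945
Rounded to 2 decimals: 1.89

1.89


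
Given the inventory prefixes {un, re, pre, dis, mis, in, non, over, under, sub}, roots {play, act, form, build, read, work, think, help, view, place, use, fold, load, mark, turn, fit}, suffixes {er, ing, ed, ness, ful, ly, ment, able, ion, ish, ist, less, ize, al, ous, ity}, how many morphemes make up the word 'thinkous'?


Segmenting 'thinkous' against the inventory:
  'think' -> root (morpheme 1)
  'ous' -> suffix (morpheme 2)
Total morphemes: 2

2


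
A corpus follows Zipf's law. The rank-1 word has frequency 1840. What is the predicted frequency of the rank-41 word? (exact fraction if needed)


Zipf's law: freq(rank) = f1 / rank
f1 = 1840, rank = 41
freq = 1840 / 41
GCD(1840, 41) = 1
Simplified: 1840/41

1840/41


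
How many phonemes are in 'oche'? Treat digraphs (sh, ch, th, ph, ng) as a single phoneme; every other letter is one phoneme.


Parsing 'oche' greedily, digraphs first:
  'o' -> vowel phoneme (phonemes so far: 1)
  'ch' -> digraph (1 consonant phoneme) (phonemes so far: 2)
  'e' -> vowel phoneme (phonemes so far: 3)
Total phonemes: 3

3


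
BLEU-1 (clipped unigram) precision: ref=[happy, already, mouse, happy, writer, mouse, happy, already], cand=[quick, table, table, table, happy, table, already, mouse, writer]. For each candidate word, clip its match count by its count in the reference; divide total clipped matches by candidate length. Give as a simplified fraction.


Reference word counts: {'already': 2, 'happy': 3, 'mouse': 2, 'writer': 1}
Checking each candidate word (with clipping):
  'quick' -> not in reference -> no match (matches: 0)
  'table' -> not in reference -> no match (matches: 0)
  'table' -> not in reference -> no match (matches: 0)
  'table' -> not in reference -> no match (matches: 0)
  'happy' -> in reference (ref count 3, used 1/3) -> match (matches: 1)
  'table' -> not in reference -> no match (matches: 1)
  'already' -> in reference (ref count 2, used 1/2) -> match (matches: 2)
  'mouse' -> in reference (ref count 2, used 1/2) -> match (matches: 3)
  'writer' -> in reference (ref count 1, used 1/1) -> match (matches: 4)
Clipped matches: 4, Candidate length: 9
Precision = 4/9

4/9


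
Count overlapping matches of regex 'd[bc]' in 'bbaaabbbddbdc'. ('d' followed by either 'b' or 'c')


Pattern: d[bc] means 'd' followed by either 'b' or 'c'.
Scanning 'bbaaabbbddbdc' position-by-position:
  Pos 0: window 'bb' -> no
  Pos 1: window 'ba' -> no
  Pos 2: window 'aa' -> no
  Pos 3: window 'aa' -> no
  Pos 4: window 'ab' -> no
  Pos 5: window 'bb' -> no
  Pos 6: window 'bb' -> no
  Pos 7: window 'bd' -> no
  Pos 8: window 'dd' -> no
  Pos 9: window 'db' -> MATCH
  Pos 10: window 'bd' -> no
  Pos 11: window 'dc' -> MATCH
  Pos 12: window 'c' -> no
Total matches: 2

2


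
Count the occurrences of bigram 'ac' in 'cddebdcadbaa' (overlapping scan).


Scanning 'cddebdcadbaa' for bigram 'ac':
  Position 0: 'cd' -> no
  Position 1: 'dd' -> no
  Position 2: 'de' -> no
  Position 3: 'eb' -> no
  Position 4: 'bd' -> no
  Position 5: 'dc' -> no
  Position 6: 'ca' -> no
  Position 7: 'ad' -> no
  Position 8: 'db' -> no
  Position 9: 'ba' -> no
  Position 10: 'aa' -> no
Total matches: 0

0


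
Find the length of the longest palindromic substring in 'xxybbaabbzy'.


Scanning 'xxybbaabbzy' for palindromic substrings.
Substring at positions 3-8: 'bbaabb'.
Check: reverse('bbaabb') = 'bbaabb' -> palindrome confirmed.
Neighbouring characters ('y' / 'z') break symmetry, so it cannot extend further.
No longer palindromic substring exists; longest length = 6

6


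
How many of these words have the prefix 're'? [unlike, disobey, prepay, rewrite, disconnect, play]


Checking each word for prefix 're':
  'unlike' -> no (count: 0)
  'disobey' -> no (count: 0)
  'prepay' -> no (count: 0)
  'rewrite' -> YES, starts with 're' (count: 1)
  'disconnect' -> no (count: 1)
  'play' -> no (count: 1)
Total with prefix 're': 1

1


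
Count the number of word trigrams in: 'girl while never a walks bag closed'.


Word trigrams from [7] words:
  Trigram 1: (girl while never)
  Trigram 2: (while never a)
  Trigram 3: (never a walks)
  Trigram 4: (a walks bag)
  Trigram 5: (walks bag closed)
Total word trigrams: 7 - 2 = 5

5


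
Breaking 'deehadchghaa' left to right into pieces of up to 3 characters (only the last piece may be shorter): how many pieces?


'deehadchghaa' has 12 characters.
Chunking with max size 3:
  Chunk 1: 'dee' (positions 0-2)
  Chunk 2: 'had' (positions 3-5)
  Chunk 3: 'chg' (positions 6-8)
  Chunk 4: 'haa' (positions 9-11)
Total chunks: ceil(12 / 3) = 4

4


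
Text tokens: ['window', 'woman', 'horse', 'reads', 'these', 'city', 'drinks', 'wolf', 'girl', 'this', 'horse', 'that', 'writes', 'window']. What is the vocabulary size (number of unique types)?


Listing all tokens and tracking unique types:
  Token 1: 'window' -> NEW (unique so far: 1)
  Token 2: 'woman' -> NEW (unique so far: 2)
  Token 3: 'horse' -> NEW (unique so far: 3)
  Token 4: 'reads' -> NEW (unique so far: 4)
  Token 5: 'these' -> NEW (unique so far: 5)
  Token 6: 'city' -> NEW (unique so far: 6)
  Token 7: 'drinks' -> NEW (unique so far: 7)
  Token 8: 'wolf' -> NEW (unique so far: 8)
  Token 9: 'girl' -> NEW (unique so far: 9)
  Token 10: 'this' -> NEW (unique so far: 10)
  Token 11: 'horse' -> duplicate (unique so far: 10)
  Token 12: 'that' -> NEW (unique so far: 11)
  Token 13: 'writes' -> NEW (unique so far: 12)
  Token 14: 'window' -> duplicate (unique so far: 12)
Unique types: ('city', 'drinks', 'girl', 'horse', 'reads', 'that', 'these', 'this', 'window', 'wolf', 'woman', 'writes')
Vocabulary size: 12

12


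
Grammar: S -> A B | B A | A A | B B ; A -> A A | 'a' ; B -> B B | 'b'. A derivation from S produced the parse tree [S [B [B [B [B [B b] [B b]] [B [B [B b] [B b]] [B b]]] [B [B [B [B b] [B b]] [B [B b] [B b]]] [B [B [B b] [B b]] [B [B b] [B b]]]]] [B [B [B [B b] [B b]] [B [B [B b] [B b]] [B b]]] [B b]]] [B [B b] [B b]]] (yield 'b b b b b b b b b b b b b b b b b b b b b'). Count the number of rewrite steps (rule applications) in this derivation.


Every bracketed nonterminal node [X ...] in the tree is produced by exactly one rule application.
Reading the tree off as a leftmost derivation:
  Step 1: S  =>  B B   (applied S -> B B)
  Step 2: B B  =>  B B B   (applied B -> B B)
  Step 3: B B B  =>  B B B B   (applied B -> B B)
  Step 4: B B B B  =>  B B B B B   (applied B -> B B)
  Step 5: B B B B B  =>  B B B B B B   (applied B -> B B)
  Step 6: B B B B B B  =>  b B B B B B   (applied B -> b)
  Step 7: b B B B B B  =>  b b B B B B   (applied B -> b)
  Step 8: b b B B B B  =>  b b B B B B B   (applied B -> B B)
  Step 9: b b B B B B B  =>  b b B B B B B B   (applied B -> B B)
  Step 10: b b B B B B B B  =>  b b b B B B B B   (applied B -> b)
  Step 11: b b b B B B B B  =>  b b b b B B B B   (applied B -> b)
  Step 12: b b b b B B B B  =>  b b b b b B B B   (applied B -> b)
  Step 13: b b b b b B B B  =>  b b b b b B B B B   (applied B -> B B)
  Step 14: b b b b b B B B B  =>  b b b b b B B B B B   (applied B -> B B)
  Step 15: b b b b b B B B B B  =>  b b b b b B B B B B B   (applied B -> B B)
  Step 16: b b b b b B B B B B B  =>  b b b b b b B B B B B   (applied B -> b)
  Step 17: b b b b b b B B B B B  =>  b b b b b b b B B B B   (applied B -> b)
  Step 18: b b b b b b b B B B B  =>  b b b b b b b B B B B B   (applied B -> B B)
  Step 19: b b b b b b b B B B B B  =>  b b b b b b b b B B B B   (applied B -> b)
  Step 20: b b b b b b b b B B B B  =>  b b b b b b b b b B B B   (applied B -> b)
  Step 21: b b b b b b b b b B B B  =>  b b b b b b b b b B B B B   (applied B -> B B)
  Step 22: b b b b b b b b b B B B B  =>  b b b b b b b b b B B B B B   (applied B -> B B)
  Step 23: b b b b b b b b b B B B B B  =>  b b b b b b b b b b B B B B   (applied B -> b)
  Step 24: b b b b b b b b b b B B B B  =>  b b b b b b b b b b b B B B   (applied B -> b)
  Step 25: b b b b b b b b b b b B B B  =>  b b b b b b b b b b b B B B B   (applied B -> B B)
  Step 26: b b b b b b b b b b b B B B B  =>  b b b b b b b b b b b b B B B   (applied B -> b)
  Step 27: b b b b b b b b b b b b B B B  =>  b b b b b b b b b b b b b B B   (applied B -> b)
  Step 28: b b b b b b b b b b b b b B B  =>  b b b b b b b b b b b b b B B B   (applied B -> B B)
  Step 29: b b b b b b b b b b b b b B B B  =>  b b b b b b b b b b b b b B B B B   (applied B -> B B)
  Step 30: b b b b b b b b b b b b b B B B B  =>  b b b b b b b b b b b b b B B B B B   (applied B -> B B)
  Step 31: b b b b b b b b b b b b b B B B B B  =>  b b b b b b b b b b b b b b B B B B   (applied B -> b)
  Step 32: b b b b b b b b b b b b b b B B B B  =>  b b b b b b b b b b b b b b b B B B   (applied B -> b)
  Step 33: b b b b b b b b b b b b b b b B B B  =>  b b b b b b b b b b b b b b b B B B B   (applied B -> B B)
  Step 34: b b b b b b b b b b b b b b b B B B B  =>  b b b b b b b b b b b b b b b B B B B B   (applied B -> B B)
  Step 35: b b b b b b b b b b b b b b b B B B B B  =>  b b b b b b b b b b b b b b b b B B B B   (applied B -> b)
  Step 36: b b b b b b b b b b b b b b b b B B B B  =>  b b b b b b b b b b b b b b b b b B B B   (applied B -> b)
  Step 37: b b b b b b b b b b b b b b b b b B B B  =>  b b b b b b b b b b b b b b b b b b B B   (applied B -> b)
  Step 38: b b b b b b b b b b b b b b b b b b B B  =>  b b b b b b b b b b b b b b b b b b b B   (applied B -> b)
  Step 39: b b b b b b b b b b b b b b b b b b b B  =>  b b b b b b b b b b b b b b b b b b b B B   (applied B -> B B)
  Step 40: b b b b b b b b b b b b b b b b b b b B B  =>  b b b b b b b b b b b b b b b b b b b b B   (applied B -> b)
  Step 41: b b b b b b b b b b b b b b b b b b b b B  =>  b b b b b b b b b b b b b b b b b b b b b   (applied B -> b)
Final yield: b b b b b b b b b b b b b b b b b b b b b
Total rewrite steps: 41

41


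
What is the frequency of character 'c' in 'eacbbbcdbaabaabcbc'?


Scanning 'eacbbbcdbaabaabcbc' for 'c':
  Position 2: 'c' -> MATCH (count: 1)
  Position 6: 'c' -> MATCH (count: 2)
  Position 15: 'c' -> MATCH (count: 3)
  Position 17: 'c' -> MATCH (count: 4)
Total occurrences of 'c': 4

4


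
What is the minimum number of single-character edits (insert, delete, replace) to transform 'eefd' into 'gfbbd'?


Building DP table for s1='eefd' (len 4) and s2='gfbbd' (len 5):
       g  f  b  b  d
    0  1  2  3  4  5
  e 1  1  2  3  4  5
  e 2  2  2  3  4  5
  f 3  3  2  3  4  5
  d 4  4  3  3  4  4
Edit distance = dp[4][5] = 4

4


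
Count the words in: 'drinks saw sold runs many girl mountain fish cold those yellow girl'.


Counting words by splitting on spaces:
  Word 1: 'drinks'
  Word 2: 'saw'
  Word 3: 'sold'
  Word 4: 'runs'
  Word 5: 'many'
  Word 6: 'girl'
  Word 7: 'mountain'
  Word 8: 'fish'
  Word 9: 'cold'
  Word 10: 'those'
  Word 11: 'yellow'
  Word 12: 'girl'
Total words: 12

12


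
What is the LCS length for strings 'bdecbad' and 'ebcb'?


DP table for LCS of 'bdecbad' and 'ebcb':
       e  b  c  b
    0  0  0  0  0
  b 0  0  1  1  1
  d 0  0  1  1  1
  e 0  1  1  1  1
  c 0  1  1  2  2
  b 0  1  2  2  3
  a 0  1  2  2  3
  d 0  1  2  2  3
LCS: 'bcb'
LCS length = 3

3


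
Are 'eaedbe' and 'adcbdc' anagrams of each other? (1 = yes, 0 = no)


Sort characters of 'eaedbe': 'abdeee'
Sort characters of 'adcbdc': 'abccdd'
Sorted forms differ -> they are NOT anagrams
Result: 0

0


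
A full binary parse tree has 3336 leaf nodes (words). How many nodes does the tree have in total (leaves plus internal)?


Leaf nodes (terminals): 3336
Internal nodes = n - 1 = 3336 - 1 = 3335
Total = leaves + internal = 3336 + 3335 = 6671

6671


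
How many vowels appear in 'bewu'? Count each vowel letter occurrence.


Scanning each character of 'bewu':
  Position 1: 'b' -> consonant (running count: 0)
  Position 2: 'e' -> vowel (running count: 1)
  Position 3: 'w' -> consonant (running count: 1)
  Position 4: 'u' -> vowel (running count: 2)
Total vowels: 2

2


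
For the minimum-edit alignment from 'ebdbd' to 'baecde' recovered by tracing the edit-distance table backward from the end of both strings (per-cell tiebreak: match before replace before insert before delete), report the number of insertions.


Edit distance = 5. Backtracking from cell (5, 6) with preference match > replace > insert > delete,
then listing the resulting alignment 'ebdbd' -> 'baecde' left to right:
  Step 1: insert 'b' [insertion #1]
  Step 2: insert 'a' [insertion #2]
  Step 3: keep 'e'
  Step 4: replace b->c
  Step 5: keep 'd'
  Step 6: delete 'b'
  Step 7: replace d->e
Total insertions: 2

2


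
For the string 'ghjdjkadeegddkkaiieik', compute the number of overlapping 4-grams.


String 'ghjdjkadeegddkkaiieik' has length L = 21.
Number of overlapping n-grams = L - n + 1
Substituting: 21 - 4 + 1 = 18

18


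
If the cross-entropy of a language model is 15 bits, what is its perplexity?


Perplexity formula: PP = 2^H
H = 15
PP = 2^15
PP = 2^15 = 32768

32768


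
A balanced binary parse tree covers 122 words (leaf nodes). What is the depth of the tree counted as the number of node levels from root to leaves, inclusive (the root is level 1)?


In a balanced binary tree with n leaves the deepest leaf is ceil(log2(n)) edges below the root,
so counting node levels inclusive of root and leaves gives ceil(log2(n)) + 1 levels.
log2(122) = 6.9307
ceil(6.9307) = 7
levels = 7 + 1 = 8

8


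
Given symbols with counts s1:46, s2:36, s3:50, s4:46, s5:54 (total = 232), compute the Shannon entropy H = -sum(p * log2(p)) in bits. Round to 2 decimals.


Computing entropy H = -sum(p_i * log2(p_i)):
  s1: p = 46/232 = 0.1983, -p*log2(p) = 0.4629
  s2: p = 36/232 = 0.1552, -p*log2(p) = 0.4171
  s3: p = 50/232 = 0.2155, -p*log2(p) = 0.4772
  s4: p = 46/232 = 0.1983, -p*log2(p) = 0.4629
  s5: p = 54/232 = 0.2328, -p*log2(p) = 0.4895
H = sum of terms = 2.3096
Rounded to 2 decimals: 2.31

2.31


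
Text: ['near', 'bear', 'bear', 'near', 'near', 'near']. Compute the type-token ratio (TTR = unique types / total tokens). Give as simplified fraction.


Tokens: 6
Unique types: ('bear', 'near') = 2
TTR = 2/6
Simplify: divide both by 2 -> 1/3
TTR = 1/3

1/3


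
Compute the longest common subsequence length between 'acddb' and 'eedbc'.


DP table for LCS of 'acddb' and 'eedbc':
       e  e  d  b  c
    0  0  0  0  0  0
  a 0  0  0  0  0  0
  c 0  0  0  0  0  1
  d 0  0  0  1  1  1
  d 0  0  0  1  1  1
  b 0  0  0  1  2  2
LCS: 'db'
LCS length = 2

2


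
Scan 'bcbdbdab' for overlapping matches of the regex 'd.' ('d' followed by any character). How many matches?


Pattern: d. means 'd' followed by any character.
Scanning 'bcbdbdab' position-by-position:
  Pos 0: window 'bc' -> no
  Pos 1: window 'cb' -> no
  Pos 2: window 'bd' -> no
  Pos 3: window 'db' -> MATCH
  Pos 4: window 'bd' -> no
  Pos 5: window 'da' -> MATCH
  Pos 6: window 'ab' -> no
  Pos 7: window 'b' -> no
Total matches: 2

2


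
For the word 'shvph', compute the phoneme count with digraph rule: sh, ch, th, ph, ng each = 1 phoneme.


Parsing 'shvph' greedily, digraphs first:
  'sh' -> digraph (1 consonant phoneme) (phonemes so far: 1)
  'v' -> consonant phoneme (phonemes so far: 2)
  'ph' -> digraph (1 consonant phoneme) (phonemes so far: 3)
Total phonemes: 3

3


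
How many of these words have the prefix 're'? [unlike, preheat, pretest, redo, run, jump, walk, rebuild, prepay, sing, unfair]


Checking each word for prefix 're':
  'unlike' -> no (count: 0)
  'preheat' -> no (count: 0)
  'pretest' -> no (count: 0)
  'redo' -> YES, starts with 're' (count: 1)
  'run' -> no (count: 1)
  'jump' -> no (count: 1)
  'walk' -> no (count: 1)
  'rebuild' -> YES, starts with 're' (count: 2)
  'prepay' -> no (count: 2)
  'sing' -> no (count: 2)
  'unfair' -> no (count: 2)
Total with prefix 're': 2

2


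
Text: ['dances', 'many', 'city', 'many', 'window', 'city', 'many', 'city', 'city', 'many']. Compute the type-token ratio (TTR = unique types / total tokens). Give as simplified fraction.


Tokens: 10
Unique types: ('city', 'dances', 'many', 'window') = 4
TTR = 4/10
Simplify: divide both by 2 -> 2/5
TTR = 2/5

2/5


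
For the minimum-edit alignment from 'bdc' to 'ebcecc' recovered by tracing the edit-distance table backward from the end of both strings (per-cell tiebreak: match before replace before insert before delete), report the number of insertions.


Edit distance = 4. Backtracking from cell (3, 6) with preference match > replace > insert > delete,
then listing the resulting alignment 'bdc' -> 'ebcecc' left to right:
  Step 1: insert 'e' [insertion #1]
  Step 2: keep 'b'
  Step 3: insert 'c' [insertion #2]
  Step 4: insert 'e' [insertion #3]
  Step 5: replace d->c
  Step 6: keep 'c'
Total insertions: 3

3


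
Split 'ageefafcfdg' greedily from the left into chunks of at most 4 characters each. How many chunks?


'ageefafcfdg' has 11 characters.
Chunking with max size 4:
  Chunk 1: 'agee' (positions 0-3)
  Chunk 2: 'fafc' (positions 4-7)
  Chunk 3: 'fdg' (positions 8-10)
Total chunks: ceil(11 / 4) = 3

3


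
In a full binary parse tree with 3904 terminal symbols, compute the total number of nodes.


Leaf nodes (terminals): 3904
Internal nodes = n - 1 = 3904 - 1 = 3903
Total = leaves + internal = 3904 + 3903 = 7807

7807


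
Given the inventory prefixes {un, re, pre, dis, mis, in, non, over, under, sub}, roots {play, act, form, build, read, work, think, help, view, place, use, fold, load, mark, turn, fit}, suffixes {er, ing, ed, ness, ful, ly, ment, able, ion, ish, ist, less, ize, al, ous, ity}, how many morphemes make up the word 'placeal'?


Segmenting 'placeal' against the inventory:
  'place' -> root (morpheme 1)
  'al' -> suffix (morpheme 2)
Total morphemes: 2

2


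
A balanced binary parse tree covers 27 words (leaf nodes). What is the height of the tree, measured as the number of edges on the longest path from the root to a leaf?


In a balanced binary tree with n leaves the deepest leaf is ceil(log2(n)) edges below the root.
log2(27) = 4.7549
ceil(4.7549) = 5
height (edges) = 5

5


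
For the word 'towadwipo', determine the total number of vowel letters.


Scanning each character of 'towadwipo':
  Position 1: 't' -> consonant (running count: 0)
  Position 2: 'o' -> vowel (running count: 1)
  Position 3: 'w' -> consonant (running count: 1)
  Position 4: 'a' -> vowel (running count: 2)
  Position 5: 'd' -> consonant (running count: 2)
  Position 6: 'w' -> consonant (running count: 2)
  Position 7: 'i' -> vowel (running count: 3)
  Position 8: 'p' -> consonant (running count: 3)
  Position 9: 'o' -> vowel (running count: 4)
Total vowels: 4

4


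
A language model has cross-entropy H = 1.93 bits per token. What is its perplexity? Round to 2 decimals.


Perplexity formula: PP = 2^H
H = 1.93
PP = 2^1.93
Decompose: 2^1.93 = 2^1 * 2^0.93
2^1 = 2, 2^0.93 ~ 1.9052760
PP ~ 2 * 1.9052760 = 3.8105520
Rounded to 2 decimals: 3.81

3.81


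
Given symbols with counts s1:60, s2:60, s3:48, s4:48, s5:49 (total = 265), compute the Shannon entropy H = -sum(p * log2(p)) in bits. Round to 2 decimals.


Computing entropy H = -sum(p_i * log2(p_i)):
  s1: p = 60/265 = 0.2264, -p*log2(p) = 0.4852
  s2: p = 60/265 = 0.2264, -p*log2(p) = 0.4852
  s3: p = 48/265 = 0.1811, -p*log2(p) = 0.4465
  s4: p = 48/265 = 0.1811, -p*log2(p) = 0.4465
  s5: p = 49/265 = 0.1849, -p*log2(p) = 0.4503
H = sum of terms = 2.3137
Rounded to 2 decimals: 2.31

2.31


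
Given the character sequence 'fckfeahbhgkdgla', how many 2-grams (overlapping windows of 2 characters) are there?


String 'fckfeahbhgkdgla' has length L = 15.
Number of overlapping n-grams = L - n + 1
Substituting: 15 - 2 + 1 = 14

14


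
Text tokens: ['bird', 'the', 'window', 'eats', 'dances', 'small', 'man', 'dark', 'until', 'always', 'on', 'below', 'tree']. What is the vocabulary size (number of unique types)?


Listing all tokens and tracking unique types:
  Token 1: 'bird' -> NEW (unique so far: 1)
  Token 2: 'the' -> NEW (unique so far: 2)
  Token 3: 'window' -> NEW (unique so far: 3)
  Token 4: 'eats' -> NEW (unique so far: 4)
  Token 5: 'dances' -> NEW (unique so far: 5)
  Token 6: 'small' -> NEW (unique so far: 6)
  Token 7: 'man' -> NEW (unique so far: 7)
  Token 8: 'dark' -> NEW (unique so far: 8)
  Token 9: 'until' -> NEW (unique so far: 9)
  Token 10: 'always' -> NEW (unique so far: 10)
  Token 11: 'on' -> NEW (unique so far: 11)
  Token 12: 'below' -> NEW (unique so far: 12)
  Token 13: 'tree' -> NEW (unique so far: 13)
Unique types: ('always', 'below', 'bird', 'dances', 'dark', 'eats', 'man', 'on', 'small', 'the', 'tree', 'until', 'window')
Vocabulary size: 13

13


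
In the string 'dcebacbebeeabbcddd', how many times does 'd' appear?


Scanning 'dcebacbebeeabbcddd' for 'd':
  Position 0: 'd' -> MATCH (count: 1)
  Position 15: 'd' -> MATCH (count: 2)
  Position 16: 'd' -> MATCH (count: 3)
  Position 17: 'd' -> MATCH (count: 4)
Total occurrences of 'd': 4

4


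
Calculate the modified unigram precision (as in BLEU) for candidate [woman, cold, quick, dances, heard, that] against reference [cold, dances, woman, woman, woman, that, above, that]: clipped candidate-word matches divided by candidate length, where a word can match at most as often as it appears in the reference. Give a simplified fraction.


Reference word counts: {'above': 1, 'cold': 1, 'dances': 1, 'that': 2, 'woman': 3}
Checking each candidate word (with clipping):
  'woman' -> in reference (ref count 3, used 1/3) -> match (matches: 1)
  'cold' -> in reference (ref count 1, used 1/1) -> match (matches: 2)
  'quick' -> not in reference -> no match (matches: 2)
  'dances' -> in reference (ref count 1, used 1/1) -> match (matches: 3)
  'heard' -> not in reference -> no match (matches: 3)
  'that' -> in reference (ref count 2, used 1/2) -> match (matches: 4)
Clipped matches: 4, Candidate length: 6
Precision = 4/6 = 2/3

2/3


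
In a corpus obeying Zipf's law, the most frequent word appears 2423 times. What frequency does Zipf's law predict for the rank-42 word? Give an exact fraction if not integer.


Zipf's law: freq(rank) = f1 / rank
f1 = 2423, rank = 42
freq = 2423 / 42
GCD(2423, 42) = 1
Simplified: 2423/42

2423/42


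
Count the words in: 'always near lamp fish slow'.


Counting words by splitting on spaces:
  Word 1: 'always'
  Word 2: 'near'
  Word 3: 'lamp'
  Word 4: 'fish'
  Word 5: 'slow'
Total words: 5

5


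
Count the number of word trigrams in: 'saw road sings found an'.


Word trigrams from [5] words:
  Trigram 1: (saw road sings)
  Trigram 2: (road sings found)
  Trigram 3: (sings found an)
Total word trigrams: 5 - 2 = 3

3


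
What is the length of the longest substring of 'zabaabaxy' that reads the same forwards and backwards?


Scanning 'zabaabaxy' for palindromic substrings.
Substring at positions 1-6: 'abaaba'.
Check: reverse('abaaba') = 'abaaba' -> palindrome confirmed.
Neighbouring characters ('z' / 'x') break symmetry, so it cannot extend further.
No longer palindromic substring exists; longest length = 6

6


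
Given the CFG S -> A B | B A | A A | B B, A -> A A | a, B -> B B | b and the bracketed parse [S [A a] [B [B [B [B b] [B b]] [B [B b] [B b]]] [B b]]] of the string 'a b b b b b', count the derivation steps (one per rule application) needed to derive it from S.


Every bracketed nonterminal node [X ...] in the tree is produced by exactly one rule application.
Reading the tree off as a leftmost derivation:
  Step 1: S  =>  A B   (applied S -> A B)
  Step 2: A B  =>  a B   (applied A -> a)
  Step 3: a B  =>  a B B   (applied B -> B B)
  Step 4: a B B  =>  a B B B   (applied B -> B B)
  Step 5: a B B B  =>  a B B B B   (applied B -> B B)
  Step 6: a B B B B  =>  a b B B B   (applied B -> b)
  Step 7: a b B B B  =>  a b b B B   (applied B -> b)
  Step 8: a b b B B  =>  a b b B B B   (applied B -> B B)
  Step 9: a b b B B B  =>  a b b b B B   (applied B -> b)
  Step 10: a b b b B B  =>  a b b b b B   (applied B -> b)
  Step 11: a b b b b B  =>  a b b b b b   (applied B -> b)
Final yield: a b b b b b
Total rewrite steps: 11

11


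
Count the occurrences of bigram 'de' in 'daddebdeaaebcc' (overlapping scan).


Scanning 'daddebdeaaebcc' for bigram 'de':
  Position 0: 'da' -> no
  Position 1: 'ad' -> no
  Position 2: 'dd' -> no
  Position 3: 'de' -> MATCH
  Position 4: 'eb' -> no
  Position 5: 'bd' -> no
  Position 6: 'de' -> MATCH
  Position 7: 'ea' -> no
  Position 8: 'aa' -> no
  Position 9: 'ae' -> no
  Position 10: 'eb' -> no
  Position 11: 'bc' -> no
  Position 12: 'cc' -> no
Total matches: 2

2


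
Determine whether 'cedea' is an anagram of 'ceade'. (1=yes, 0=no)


Sort characters of 'cedea': 'acdee'
Sort characters of 'ceade': 'acdee'
Sorted forms match -> they ARE anagrams
Result: 1

1


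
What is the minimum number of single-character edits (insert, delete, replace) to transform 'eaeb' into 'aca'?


Building DP table for s1='eaeb' (len 4) and s2='aca' (len 3):
       a  c  a
    0  1  2  3
  e 1  1  2  3
  a 2  1  2  2
  e 3  2  2  3
  b 4  3  3  3
Edit distance = dp[4][3] = 3

3


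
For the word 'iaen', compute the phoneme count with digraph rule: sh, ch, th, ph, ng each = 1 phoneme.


Parsing 'iaen' greedily, digraphs first:
  'i' -> vowel phoneme (phonemes so far: 1)
  'a' -> vowel phoneme (phonemes so far: 2)
  'e' -> vowel phoneme (phonemes so far: 3)
  'n' -> consonant phoneme (phonemes so far: 4)
Total phonemes: 4

4


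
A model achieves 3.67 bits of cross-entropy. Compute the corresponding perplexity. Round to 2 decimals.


Perplexity formula: PP = 2^H
H = 3.67
PP = 2^3.67
Decompose: 2^3.67 = 2^3 * 2^0.67
2^3 = 8, 2^0.67 ~ 1.5910730
PP ~ 8 * 1.5910730 = 12.7285840
Rounded to 2 decimals: 12.73

12.73


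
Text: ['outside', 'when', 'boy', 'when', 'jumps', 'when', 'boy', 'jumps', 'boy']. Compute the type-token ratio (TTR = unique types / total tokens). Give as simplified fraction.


Tokens: 9
Unique types: ('boy', 'jumps', 'outside', 'when') = 4
TTR = 4/9
Already in lowest terms.

4/9


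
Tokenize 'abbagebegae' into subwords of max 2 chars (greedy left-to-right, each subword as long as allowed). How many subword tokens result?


'abbagebegae' has 11 characters.
Chunking with max size 2:
  Chunk 1: 'ab' (positions 0-1)
  Chunk 2: 'ba' (positions 2-3)
  Chunk 3: 'ge' (positions 4-5)
  Chunk 4: 'be' (positions 6-7)
  Chunk 5: 'ga' (positions 8-9)
  Chunk 6: 'e' (positions 10-10)
Total chunks: ceil(11 / 2) = 6

6


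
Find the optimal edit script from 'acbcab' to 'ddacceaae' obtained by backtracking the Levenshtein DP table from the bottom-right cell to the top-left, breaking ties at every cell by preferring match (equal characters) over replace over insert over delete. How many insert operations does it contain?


Edit distance = 6. Backtracking from cell (6, 9) with preference match > replace > insert > delete,
then listing the resulting alignment 'acbcab' -> 'ddacceaae' left to right:
  Step 1: insert 'd' [insertion #1]
  Step 2: insert 'd' [insertion #2]
  Step 3: keep 'a'
  Step 4: insert 'c' [insertion #3]
  Step 5: keep 'c'
  Step 6: replace b->e
  Step 7: replace c->a
  Step 8: keep 'a'
  Step 9: replace b->e
Total insertions: 3

3


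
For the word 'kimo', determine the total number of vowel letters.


Scanning each character of 'kimo':
  Position 1: 'k' -> consonant (running count: 0)
  Position 2: 'i' -> vowel (running count: 1)
  Position 3: 'm' -> consonant (running count: 1)
  Position 4: 'o' -> vowel (running count: 2)
Total vowels: 2

2


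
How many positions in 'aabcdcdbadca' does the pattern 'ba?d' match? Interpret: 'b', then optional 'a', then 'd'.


Pattern: ba?d means 'b', then optional 'a', then 'd'.
Scanning 'aabcdcdbadca' position-by-position:
  Pos 0: window 'aab' -> no
  Pos 1: window 'abc' -> no
  Pos 2: window 'bcd' -> no
  Pos 3: window 'cdc' -> no
  Pos 4: window 'dcd' -> no
  Pos 5: window 'cdb' -> no
  Pos 6: window 'dba' -> no
  Pos 7: window 'bad' -> MATCH
  Pos 8: window 'adc' -> no
  Pos 9: window 'dca' -> no
  Pos 10: window 'ca' -> no
  Pos 11: window 'a' -> no
Total matches: 1

1


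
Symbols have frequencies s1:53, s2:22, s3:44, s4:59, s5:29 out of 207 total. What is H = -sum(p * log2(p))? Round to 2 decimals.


Computing entropy H = -sum(p_i * log2(p_i)):
  s1: p = 53/207 = 0.2560, -p*log2(p) = 0.5033
  s2: p = 22/207 = 0.1063, -p*log2(p) = 0.3437
  s3: p = 44/207 = 0.2126, -p*log2(p) = 0.4749
  s4: p = 59/207 = 0.2850, -p*log2(p) = 0.5161
  s5: p = 29/207 = 0.1401, -p*log2(p) = 0.3972
H = sum of terms = 2.2352
Rounded to 2 decimals: 2.24

2.24


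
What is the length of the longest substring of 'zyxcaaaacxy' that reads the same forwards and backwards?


Scanning 'zyxcaaaacxy' for palindromic substrings.
Substring at positions 1-10: 'yxcaaaacxy'.
Check: reverse('yxcaaaacxy') = 'yxcaaaacxy' -> palindrome confirmed.
Neighbouring characters ('z' / '-') break symmetry, so it cannot extend further.
No longer palindromic substring exists; longest length = 10

10


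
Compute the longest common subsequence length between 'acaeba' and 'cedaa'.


DP table for LCS of 'acaeba' and 'cedaa':
       c  e  d  a  a
    0  0  0  0  0  0
  a 0  0  0  0  1  1
  c 0  1  1  1  1  1
  a 0  1  1  1  2  2
  e 0  1  2  2  2  2
  b 0  1  2  2  2  2
  a 0  1  2  2  3  3
LCS: 'caa'
LCS length = 3

3


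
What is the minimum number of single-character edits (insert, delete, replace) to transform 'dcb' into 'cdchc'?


Building DP table for s1='dcb' (len 3) and s2='cdchc' (len 5):
       c  d  c  h  c
    0  1  2  3  4  5
  d 1  1  1  2  3  4
  c 2  1  2  1  2  3
  b 3  2  2  2  2  3
Edit distance = dp[3][5] = 3

3


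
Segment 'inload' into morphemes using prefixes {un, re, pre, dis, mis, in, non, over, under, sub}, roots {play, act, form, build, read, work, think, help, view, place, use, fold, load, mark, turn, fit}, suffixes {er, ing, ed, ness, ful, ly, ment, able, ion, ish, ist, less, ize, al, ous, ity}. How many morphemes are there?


Segmenting 'inload' against the inventory:
  'in' -> prefix (morpheme 1)
  'load' -> root (morpheme 2)
Total morphemes: 2

2
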